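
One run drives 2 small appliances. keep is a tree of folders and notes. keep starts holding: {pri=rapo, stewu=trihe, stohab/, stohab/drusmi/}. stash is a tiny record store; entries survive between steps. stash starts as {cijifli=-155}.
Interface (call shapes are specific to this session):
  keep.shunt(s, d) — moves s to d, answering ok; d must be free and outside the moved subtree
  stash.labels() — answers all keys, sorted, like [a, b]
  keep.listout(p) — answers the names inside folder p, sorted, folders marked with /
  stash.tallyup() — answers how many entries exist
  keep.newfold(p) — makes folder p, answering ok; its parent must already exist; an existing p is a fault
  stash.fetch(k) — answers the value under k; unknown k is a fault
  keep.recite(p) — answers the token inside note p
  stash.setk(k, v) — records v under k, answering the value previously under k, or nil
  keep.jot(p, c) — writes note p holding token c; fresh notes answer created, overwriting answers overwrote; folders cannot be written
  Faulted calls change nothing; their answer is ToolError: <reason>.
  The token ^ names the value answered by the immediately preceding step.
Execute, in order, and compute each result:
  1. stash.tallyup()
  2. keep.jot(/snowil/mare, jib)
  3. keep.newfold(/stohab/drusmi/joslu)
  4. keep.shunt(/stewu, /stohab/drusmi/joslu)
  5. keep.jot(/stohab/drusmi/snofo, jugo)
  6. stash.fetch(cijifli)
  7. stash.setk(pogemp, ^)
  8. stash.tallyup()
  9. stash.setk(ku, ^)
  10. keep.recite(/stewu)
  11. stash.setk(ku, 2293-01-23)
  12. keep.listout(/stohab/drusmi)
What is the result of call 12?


·→ tallyup()
·← 1
·→ jot(p='/snowil/mare', c='jib')
·← ToolError: no parent
·→ newfold(p='/stohab/drusmi/joslu')
·← ok
·→ shunt(s='/stewu', d='/stohab/drusmi/joslu')
·← ToolError: exists
·→ jot(p='/stohab/drusmi/snofo', c='jugo')
·← created
·→ fetch(k='cijifli')
·← -155
·→ setk(k='pogemp', v='^')
·← nil
·→ tallyup()
·← 2
·→ setk(k='ku', v='^')
·← nil
·→ recite(p='/stewu')
·← trihe
·→ setk(k='ku', v='2293-01-23')
·← 2
·→ listout(p='/stohab/drusmi')
·← [joslu/, snofo]

Answer: [joslu/, snofo]


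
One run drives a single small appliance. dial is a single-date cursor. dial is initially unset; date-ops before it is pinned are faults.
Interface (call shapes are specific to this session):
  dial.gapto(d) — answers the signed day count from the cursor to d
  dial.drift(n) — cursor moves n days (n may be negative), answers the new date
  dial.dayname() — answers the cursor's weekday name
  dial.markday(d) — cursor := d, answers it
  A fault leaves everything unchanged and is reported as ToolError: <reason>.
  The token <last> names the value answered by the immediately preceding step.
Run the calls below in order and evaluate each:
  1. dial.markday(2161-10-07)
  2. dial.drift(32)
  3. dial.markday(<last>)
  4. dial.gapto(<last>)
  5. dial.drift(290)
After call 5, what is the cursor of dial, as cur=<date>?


Answer: cur=2162-08-25

Derivation:
% dial.markday(2161-10-07) -> 2161-10-07
% dial.drift(32) -> 2161-11-08
% dial.markday(<last>) -> 2161-11-08
% dial.gapto(<last>) -> 0
% dial.drift(290) -> 2162-08-25


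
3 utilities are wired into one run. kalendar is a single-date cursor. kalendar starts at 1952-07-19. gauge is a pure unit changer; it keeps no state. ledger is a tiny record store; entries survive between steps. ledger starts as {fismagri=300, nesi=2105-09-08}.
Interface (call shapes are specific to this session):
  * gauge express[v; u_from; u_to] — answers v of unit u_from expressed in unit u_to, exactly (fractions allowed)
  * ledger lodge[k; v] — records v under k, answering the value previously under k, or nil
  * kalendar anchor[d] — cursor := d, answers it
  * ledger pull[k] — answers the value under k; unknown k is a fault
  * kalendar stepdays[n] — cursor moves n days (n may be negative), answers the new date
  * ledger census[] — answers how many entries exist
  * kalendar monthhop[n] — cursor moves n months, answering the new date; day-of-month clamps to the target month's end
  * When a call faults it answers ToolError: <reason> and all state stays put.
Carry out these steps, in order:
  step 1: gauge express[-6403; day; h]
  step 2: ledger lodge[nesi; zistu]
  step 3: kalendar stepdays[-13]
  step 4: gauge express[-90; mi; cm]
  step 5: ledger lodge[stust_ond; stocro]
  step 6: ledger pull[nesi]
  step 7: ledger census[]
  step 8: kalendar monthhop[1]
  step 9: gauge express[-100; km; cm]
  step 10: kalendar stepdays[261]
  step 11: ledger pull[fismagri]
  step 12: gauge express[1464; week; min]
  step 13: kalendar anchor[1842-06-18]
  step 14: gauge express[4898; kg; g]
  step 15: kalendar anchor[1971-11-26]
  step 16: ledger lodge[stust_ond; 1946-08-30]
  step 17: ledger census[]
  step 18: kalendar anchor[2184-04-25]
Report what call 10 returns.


CALL gauge express[v→-6403; u_from→day; u_to→h]
RET  -153672
CALL ledger lodge[k→nesi; v→zistu]
RET  2105-09-08
CALL kalendar stepdays[n→-13]
RET  1952-07-06
CALL gauge express[v→-90; u_from→mi; u_to→cm]
RET  -14484096
CALL ledger lodge[k→stust_ond; v→stocro]
RET  nil
CALL ledger pull[k→nesi]
RET  zistu
CALL ledger census[]
RET  3
CALL kalendar monthhop[n→1]
RET  1952-08-06
CALL gauge express[v→-100; u_from→km; u_to→cm]
RET  -10000000
CALL kalendar stepdays[n→261]
RET  1953-04-24
CALL ledger pull[k→fismagri]
RET  300
CALL gauge express[v→1464; u_from→week; u_to→min]
RET  14757120
CALL kalendar anchor[d→1842-06-18]
RET  1842-06-18
CALL gauge express[v→4898; u_from→kg; u_to→g]
RET  4898000
CALL kalendar anchor[d→1971-11-26]
RET  1971-11-26
CALL ledger lodge[k→stust_ond; v→1946-08-30]
RET  stocro
CALL ledger census[]
RET  3
CALL kalendar anchor[d→2184-04-25]
RET  2184-04-25

Answer: 1953-04-24


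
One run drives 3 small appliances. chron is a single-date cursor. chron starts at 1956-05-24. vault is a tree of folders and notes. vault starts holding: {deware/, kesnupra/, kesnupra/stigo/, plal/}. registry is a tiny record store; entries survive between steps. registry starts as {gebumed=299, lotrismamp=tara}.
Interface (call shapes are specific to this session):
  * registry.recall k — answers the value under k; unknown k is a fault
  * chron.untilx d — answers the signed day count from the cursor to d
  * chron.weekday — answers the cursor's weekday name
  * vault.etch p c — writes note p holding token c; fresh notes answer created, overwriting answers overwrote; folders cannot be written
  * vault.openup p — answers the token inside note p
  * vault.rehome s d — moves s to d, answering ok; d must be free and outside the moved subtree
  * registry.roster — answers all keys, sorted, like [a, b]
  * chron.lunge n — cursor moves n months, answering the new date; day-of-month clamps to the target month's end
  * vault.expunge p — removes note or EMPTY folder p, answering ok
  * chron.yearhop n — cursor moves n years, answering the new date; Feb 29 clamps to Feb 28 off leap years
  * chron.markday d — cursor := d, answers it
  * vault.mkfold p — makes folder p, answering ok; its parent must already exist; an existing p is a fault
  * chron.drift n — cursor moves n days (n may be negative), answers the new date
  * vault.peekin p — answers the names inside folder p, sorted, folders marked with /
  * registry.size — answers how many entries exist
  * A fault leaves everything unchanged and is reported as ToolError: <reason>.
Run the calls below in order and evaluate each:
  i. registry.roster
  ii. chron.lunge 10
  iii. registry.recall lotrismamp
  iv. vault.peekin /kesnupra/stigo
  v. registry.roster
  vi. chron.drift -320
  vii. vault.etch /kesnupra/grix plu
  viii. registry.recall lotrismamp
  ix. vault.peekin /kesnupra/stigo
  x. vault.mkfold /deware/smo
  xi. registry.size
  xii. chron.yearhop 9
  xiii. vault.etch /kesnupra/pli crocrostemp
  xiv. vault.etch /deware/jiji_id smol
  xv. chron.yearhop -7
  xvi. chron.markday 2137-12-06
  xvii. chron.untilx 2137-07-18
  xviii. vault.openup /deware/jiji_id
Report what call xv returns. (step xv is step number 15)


;; 1. registry.roster() ~> [gebumed, lotrismamp]
;; 2. chron.lunge(10) ~> 1957-03-24
;; 3. registry.recall(lotrismamp) ~> tara
;; 4. vault.peekin(/kesnupra/stigo) ~> []
;; 5. registry.roster() ~> [gebumed, lotrismamp]
;; 6. chron.drift(-320) ~> 1956-05-08
;; 7. vault.etch(/kesnupra/grix, plu) ~> created
;; 8. registry.recall(lotrismamp) ~> tara
;; 9. vault.peekin(/kesnupra/stigo) ~> []
;; 10. vault.mkfold(/deware/smo) ~> ok
;; 11. registry.size() ~> 2
;; 12. chron.yearhop(9) ~> 1965-05-08
;; 13. vault.etch(/kesnupra/pli, crocrostemp) ~> created
;; 14. vault.etch(/deware/jiji_id, smol) ~> created
;; 15. chron.yearhop(-7) ~> 1958-05-08
;; 16. chron.markday(2137-12-06) ~> 2137-12-06
;; 17. chron.untilx(2137-07-18) ~> -141
;; 18. vault.openup(/deware/jiji_id) ~> smol

Answer: 1958-05-08


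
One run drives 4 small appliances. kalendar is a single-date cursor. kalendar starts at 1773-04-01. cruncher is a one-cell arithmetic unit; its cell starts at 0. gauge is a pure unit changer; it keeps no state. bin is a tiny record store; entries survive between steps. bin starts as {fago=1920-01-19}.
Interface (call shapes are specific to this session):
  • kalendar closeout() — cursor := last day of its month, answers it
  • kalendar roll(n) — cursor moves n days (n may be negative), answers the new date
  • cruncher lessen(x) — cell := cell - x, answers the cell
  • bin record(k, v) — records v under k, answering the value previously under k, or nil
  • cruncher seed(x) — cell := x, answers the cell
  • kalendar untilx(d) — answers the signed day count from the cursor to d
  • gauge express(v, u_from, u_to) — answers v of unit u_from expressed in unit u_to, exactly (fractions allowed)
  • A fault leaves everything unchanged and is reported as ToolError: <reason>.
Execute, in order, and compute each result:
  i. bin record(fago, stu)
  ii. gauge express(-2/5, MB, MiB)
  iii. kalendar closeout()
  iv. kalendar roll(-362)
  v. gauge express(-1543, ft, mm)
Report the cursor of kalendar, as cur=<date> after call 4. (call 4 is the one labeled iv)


Answer: cur=1772-05-03

Derivation:
~$ bin record k=fago v=stu
[out] 1920-01-19
~$ gauge express v=-2/5 u_from=MB u_to=MiB
[out] -3125/8192
~$ kalendar closeout
[out] 1773-04-30
~$ kalendar roll n=-362
[out] 1772-05-03
~$ gauge express v=-1543 u_from=ft u_to=mm
[out] -2351532/5


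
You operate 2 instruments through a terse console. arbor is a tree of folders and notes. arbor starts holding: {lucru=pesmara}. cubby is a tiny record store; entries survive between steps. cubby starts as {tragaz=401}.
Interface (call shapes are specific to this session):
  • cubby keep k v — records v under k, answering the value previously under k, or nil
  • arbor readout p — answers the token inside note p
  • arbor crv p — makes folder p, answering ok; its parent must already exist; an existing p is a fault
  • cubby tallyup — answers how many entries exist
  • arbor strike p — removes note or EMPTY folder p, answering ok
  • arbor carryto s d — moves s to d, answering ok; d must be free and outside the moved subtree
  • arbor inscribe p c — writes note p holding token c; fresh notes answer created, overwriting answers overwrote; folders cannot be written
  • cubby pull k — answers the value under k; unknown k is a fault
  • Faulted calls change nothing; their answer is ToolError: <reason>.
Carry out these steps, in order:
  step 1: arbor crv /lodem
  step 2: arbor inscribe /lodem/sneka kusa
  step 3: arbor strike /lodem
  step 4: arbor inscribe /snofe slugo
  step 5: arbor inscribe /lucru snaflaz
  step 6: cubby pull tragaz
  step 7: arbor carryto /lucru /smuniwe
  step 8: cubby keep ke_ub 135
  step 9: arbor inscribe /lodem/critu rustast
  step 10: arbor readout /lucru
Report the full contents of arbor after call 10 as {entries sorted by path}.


Answer: {lodem/, lodem/critu=rustast, lodem/sneka=kusa, smuniwe=snaflaz, snofe=slugo}

Derivation:
→ arbor crv(p→/lodem)
← ok
→ arbor inscribe(p→/lodem/sneka, c→kusa)
← created
→ arbor strike(p→/lodem)
← ToolError: not empty
→ arbor inscribe(p→/snofe, c→slugo)
← created
→ arbor inscribe(p→/lucru, c→snaflaz)
← overwrote
→ cubby pull(k→tragaz)
← 401
→ arbor carryto(s→/lucru, d→/smuniwe)
← ok
→ cubby keep(k→ke_ub, v→135)
← nil
→ arbor inscribe(p→/lodem/critu, c→rustast)
← created
→ arbor readout(p→/lucru)
← ToolError: not found


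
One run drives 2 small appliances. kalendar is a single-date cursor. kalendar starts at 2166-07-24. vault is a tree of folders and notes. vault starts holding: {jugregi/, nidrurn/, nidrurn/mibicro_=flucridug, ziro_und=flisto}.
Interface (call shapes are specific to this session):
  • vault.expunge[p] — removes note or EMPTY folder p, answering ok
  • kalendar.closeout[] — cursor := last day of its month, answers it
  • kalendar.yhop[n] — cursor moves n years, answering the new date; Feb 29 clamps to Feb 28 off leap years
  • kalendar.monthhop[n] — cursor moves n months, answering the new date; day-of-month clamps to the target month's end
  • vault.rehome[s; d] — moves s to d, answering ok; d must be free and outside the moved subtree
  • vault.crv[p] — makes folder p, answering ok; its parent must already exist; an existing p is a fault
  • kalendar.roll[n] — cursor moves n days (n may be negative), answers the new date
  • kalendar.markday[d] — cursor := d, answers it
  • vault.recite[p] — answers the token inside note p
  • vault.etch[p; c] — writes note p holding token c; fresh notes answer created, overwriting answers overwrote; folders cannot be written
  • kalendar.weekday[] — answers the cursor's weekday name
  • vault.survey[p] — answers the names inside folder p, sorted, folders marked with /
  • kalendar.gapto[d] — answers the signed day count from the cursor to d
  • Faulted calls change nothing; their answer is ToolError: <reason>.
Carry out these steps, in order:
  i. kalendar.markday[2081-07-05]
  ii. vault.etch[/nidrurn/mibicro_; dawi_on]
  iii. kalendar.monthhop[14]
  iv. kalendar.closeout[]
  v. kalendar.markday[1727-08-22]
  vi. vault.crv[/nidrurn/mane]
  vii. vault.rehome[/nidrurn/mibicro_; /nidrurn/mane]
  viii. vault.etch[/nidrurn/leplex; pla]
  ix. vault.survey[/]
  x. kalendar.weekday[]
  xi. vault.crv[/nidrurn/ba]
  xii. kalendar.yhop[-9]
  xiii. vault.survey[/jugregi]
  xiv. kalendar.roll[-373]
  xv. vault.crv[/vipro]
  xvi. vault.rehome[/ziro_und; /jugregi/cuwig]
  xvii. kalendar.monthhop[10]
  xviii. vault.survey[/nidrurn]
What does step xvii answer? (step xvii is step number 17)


Answer: 1718-06-14

Derivation:
% 1. markday(d→2081-07-05) ~> 2081-07-05
% 2. etch(p→/nidrurn/mibicro_, c→dawi_on) ~> overwrote
% 3. monthhop(n→14) ~> 2082-09-05
% 4. closeout() ~> 2082-09-30
% 5. markday(d→1727-08-22) ~> 1727-08-22
% 6. crv(p→/nidrurn/mane) ~> ok
% 7. rehome(s→/nidrurn/mibicro_, d→/nidrurn/mane) ~> ToolError: exists
% 8. etch(p→/nidrurn/leplex, c→pla) ~> created
% 9. survey(p→/) ~> [jugregi/, nidrurn/, ziro_und]
% 10. weekday() ~> Friday
% 11. crv(p→/nidrurn/ba) ~> ok
% 12. yhop(n→-9) ~> 1718-08-22
% 13. survey(p→/jugregi) ~> []
% 14. roll(n→-373) ~> 1717-08-14
% 15. crv(p→/vipro) ~> ok
% 16. rehome(s→/ziro_und, d→/jugregi/cuwig) ~> ok
% 17. monthhop(n→10) ~> 1718-06-14
% 18. survey(p→/nidrurn) ~> [ba/, leplex, mane/, mibicro_]


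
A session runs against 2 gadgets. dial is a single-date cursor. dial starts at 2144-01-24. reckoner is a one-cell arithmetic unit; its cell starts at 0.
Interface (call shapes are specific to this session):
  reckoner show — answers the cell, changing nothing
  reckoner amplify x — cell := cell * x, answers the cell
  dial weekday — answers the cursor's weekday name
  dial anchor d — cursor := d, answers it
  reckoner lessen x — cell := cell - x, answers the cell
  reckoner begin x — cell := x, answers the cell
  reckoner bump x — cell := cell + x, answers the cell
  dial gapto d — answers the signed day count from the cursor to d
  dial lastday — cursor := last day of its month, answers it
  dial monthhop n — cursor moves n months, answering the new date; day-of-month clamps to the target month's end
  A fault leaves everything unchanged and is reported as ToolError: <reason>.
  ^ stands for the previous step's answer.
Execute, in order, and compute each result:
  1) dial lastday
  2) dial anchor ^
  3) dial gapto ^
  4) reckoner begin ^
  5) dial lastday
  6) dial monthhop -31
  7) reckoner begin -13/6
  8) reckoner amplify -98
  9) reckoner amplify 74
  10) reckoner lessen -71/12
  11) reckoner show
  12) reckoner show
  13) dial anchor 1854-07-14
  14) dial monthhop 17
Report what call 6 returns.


Answer: 2141-06-30

Derivation:
CALL dial lastday[]
RET  2144-01-31
CALL dial anchor[d=^]
RET  2144-01-31
CALL dial gapto[d=^]
RET  0
CALL reckoner begin[x=^]
RET  0
CALL dial lastday[]
RET  2144-01-31
CALL dial monthhop[n=-31]
RET  2141-06-30
CALL reckoner begin[x=-13/6]
RET  -13/6
CALL reckoner amplify[x=-98]
RET  637/3
CALL reckoner amplify[x=74]
RET  47138/3
CALL reckoner lessen[x=-71/12]
RET  188623/12
CALL reckoner show[]
RET  188623/12
CALL reckoner show[]
RET  188623/12
CALL dial anchor[d=1854-07-14]
RET  1854-07-14
CALL dial monthhop[n=17]
RET  1855-12-14


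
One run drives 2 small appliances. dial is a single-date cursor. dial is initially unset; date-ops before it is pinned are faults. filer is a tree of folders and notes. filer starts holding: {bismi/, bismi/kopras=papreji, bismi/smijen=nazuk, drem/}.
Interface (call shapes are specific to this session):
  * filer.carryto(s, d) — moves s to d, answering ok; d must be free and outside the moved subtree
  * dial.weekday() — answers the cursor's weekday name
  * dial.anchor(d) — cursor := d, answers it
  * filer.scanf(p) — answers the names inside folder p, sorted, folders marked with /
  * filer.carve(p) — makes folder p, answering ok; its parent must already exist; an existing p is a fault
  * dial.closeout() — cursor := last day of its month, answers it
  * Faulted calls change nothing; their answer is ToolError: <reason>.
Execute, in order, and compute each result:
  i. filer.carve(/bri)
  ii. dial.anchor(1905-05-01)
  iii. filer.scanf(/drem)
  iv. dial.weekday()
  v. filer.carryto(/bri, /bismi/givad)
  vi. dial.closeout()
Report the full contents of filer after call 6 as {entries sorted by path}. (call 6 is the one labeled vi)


% filer.carve p: /bri
= ok
% dial.anchor d: 1905-05-01
= 1905-05-01
% filer.scanf p: /drem
= []
% dial.weekday
= Monday
% filer.carryto s: /bri d: /bismi/givad
= ok
% dial.closeout
= 1905-05-31

Answer: {bismi/, bismi/givad/, bismi/kopras=papreji, bismi/smijen=nazuk, drem/}


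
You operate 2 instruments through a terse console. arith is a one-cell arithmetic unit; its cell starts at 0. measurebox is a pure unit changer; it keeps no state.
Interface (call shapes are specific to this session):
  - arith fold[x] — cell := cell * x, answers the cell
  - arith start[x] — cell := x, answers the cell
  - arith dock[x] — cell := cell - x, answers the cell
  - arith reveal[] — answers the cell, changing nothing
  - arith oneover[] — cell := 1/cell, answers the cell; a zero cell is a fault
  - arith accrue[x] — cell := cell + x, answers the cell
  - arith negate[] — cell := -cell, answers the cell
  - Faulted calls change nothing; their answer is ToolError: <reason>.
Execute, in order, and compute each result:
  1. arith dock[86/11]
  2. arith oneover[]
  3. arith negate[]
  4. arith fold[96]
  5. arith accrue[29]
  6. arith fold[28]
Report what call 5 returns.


Answer: 1775/43

Derivation:
Act: arith dock[x→86/11]
Obs: -86/11
Act: arith oneover[]
Obs: -11/86
Act: arith negate[]
Obs: 11/86
Act: arith fold[x→96]
Obs: 528/43
Act: arith accrue[x→29]
Obs: 1775/43
Act: arith fold[x→28]
Obs: 49700/43


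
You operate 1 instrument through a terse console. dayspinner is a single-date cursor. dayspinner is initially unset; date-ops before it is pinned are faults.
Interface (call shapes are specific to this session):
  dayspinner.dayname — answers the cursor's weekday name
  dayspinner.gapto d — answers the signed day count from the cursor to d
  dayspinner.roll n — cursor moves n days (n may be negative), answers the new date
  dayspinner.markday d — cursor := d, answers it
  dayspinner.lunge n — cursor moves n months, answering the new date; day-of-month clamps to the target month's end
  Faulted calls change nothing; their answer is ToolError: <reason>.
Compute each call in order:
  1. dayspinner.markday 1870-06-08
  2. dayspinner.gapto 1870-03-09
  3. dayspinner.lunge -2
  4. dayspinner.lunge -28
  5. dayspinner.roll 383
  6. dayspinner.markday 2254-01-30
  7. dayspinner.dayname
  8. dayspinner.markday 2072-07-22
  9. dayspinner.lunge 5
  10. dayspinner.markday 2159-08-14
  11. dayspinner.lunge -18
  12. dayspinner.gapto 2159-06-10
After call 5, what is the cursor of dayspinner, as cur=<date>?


·→ dayspinner.markday(1870-06-08)
·← 1870-06-08
·→ dayspinner.gapto(1870-03-09)
·← -91
·→ dayspinner.lunge(-2)
·← 1870-04-08
·→ dayspinner.lunge(-28)
·← 1867-12-08
·→ dayspinner.roll(383)
·← 1868-12-25
·→ dayspinner.markday(2254-01-30)
·← 2254-01-30
·→ dayspinner.dayname()
·← Monday
·→ dayspinner.markday(2072-07-22)
·← 2072-07-22
·→ dayspinner.lunge(5)
·← 2072-12-22
·→ dayspinner.markday(2159-08-14)
·← 2159-08-14
·→ dayspinner.lunge(-18)
·← 2158-02-14
·→ dayspinner.gapto(2159-06-10)
·← 481

Answer: cur=1868-12-25


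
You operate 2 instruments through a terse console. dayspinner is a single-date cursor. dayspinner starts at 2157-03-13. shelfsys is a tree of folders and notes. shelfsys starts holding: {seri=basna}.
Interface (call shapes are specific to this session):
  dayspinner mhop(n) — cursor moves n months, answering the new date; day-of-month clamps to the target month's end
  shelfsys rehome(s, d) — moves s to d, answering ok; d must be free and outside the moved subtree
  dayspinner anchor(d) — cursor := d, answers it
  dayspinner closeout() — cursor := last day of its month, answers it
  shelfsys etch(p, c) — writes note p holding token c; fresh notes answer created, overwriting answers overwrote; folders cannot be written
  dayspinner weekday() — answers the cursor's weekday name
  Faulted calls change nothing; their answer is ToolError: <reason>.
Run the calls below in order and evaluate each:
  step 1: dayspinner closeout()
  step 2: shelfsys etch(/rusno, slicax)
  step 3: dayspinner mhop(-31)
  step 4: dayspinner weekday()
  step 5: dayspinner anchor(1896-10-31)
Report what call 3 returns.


-> dayspinner closeout()
<- 2157-03-31
-> shelfsys etch(/rusno, slicax)
<- created
-> dayspinner mhop(-31)
<- 2154-08-31
-> dayspinner weekday()
<- Saturday
-> dayspinner anchor(1896-10-31)
<- 1896-10-31

Answer: 2154-08-31


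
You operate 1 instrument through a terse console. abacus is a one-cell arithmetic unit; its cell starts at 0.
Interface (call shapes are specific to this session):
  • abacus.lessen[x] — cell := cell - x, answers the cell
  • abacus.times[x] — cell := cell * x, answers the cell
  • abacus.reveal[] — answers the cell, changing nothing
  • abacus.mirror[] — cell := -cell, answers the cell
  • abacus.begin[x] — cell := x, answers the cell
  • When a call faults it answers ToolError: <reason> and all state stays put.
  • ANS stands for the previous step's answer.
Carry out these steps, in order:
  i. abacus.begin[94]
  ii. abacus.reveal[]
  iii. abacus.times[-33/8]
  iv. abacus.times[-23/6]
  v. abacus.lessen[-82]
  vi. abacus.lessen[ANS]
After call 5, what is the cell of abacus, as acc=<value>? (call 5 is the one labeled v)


·→ abacus.begin(x: 94)
·← 94
·→ abacus.reveal()
·← 94
·→ abacus.times(x: -33/8)
·← -1551/4
·→ abacus.times(x: -23/6)
·← 11891/8
·→ abacus.lessen(x: -82)
·← 12547/8
·→ abacus.lessen(x: ANS)
·← 0

Answer: acc=12547/8


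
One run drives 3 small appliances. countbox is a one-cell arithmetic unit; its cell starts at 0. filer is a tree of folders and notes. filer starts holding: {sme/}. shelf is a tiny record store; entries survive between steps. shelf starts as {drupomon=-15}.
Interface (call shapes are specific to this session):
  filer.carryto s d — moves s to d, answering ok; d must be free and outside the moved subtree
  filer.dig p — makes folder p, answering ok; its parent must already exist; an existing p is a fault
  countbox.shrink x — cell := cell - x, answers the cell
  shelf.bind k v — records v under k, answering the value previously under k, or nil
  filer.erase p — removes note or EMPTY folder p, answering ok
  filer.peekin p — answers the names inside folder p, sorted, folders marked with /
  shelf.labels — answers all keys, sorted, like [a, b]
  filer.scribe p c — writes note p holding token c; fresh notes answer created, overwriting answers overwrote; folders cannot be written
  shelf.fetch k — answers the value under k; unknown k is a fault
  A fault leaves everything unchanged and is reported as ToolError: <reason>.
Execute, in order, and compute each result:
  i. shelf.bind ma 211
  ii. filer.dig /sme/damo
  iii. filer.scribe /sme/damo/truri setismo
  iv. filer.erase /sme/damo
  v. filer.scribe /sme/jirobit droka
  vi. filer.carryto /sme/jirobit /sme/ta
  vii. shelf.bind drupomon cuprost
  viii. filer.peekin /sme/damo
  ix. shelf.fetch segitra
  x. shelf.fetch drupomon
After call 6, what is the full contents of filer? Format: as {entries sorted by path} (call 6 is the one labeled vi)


·→ bind(k=ma, v=211)
·← nil
·→ dig(p=/sme/damo)
·← ok
·→ scribe(p=/sme/damo/truri, c=setismo)
·← created
·→ erase(p=/sme/damo)
·← ToolError: not empty
·→ scribe(p=/sme/jirobit, c=droka)
·← created
·→ carryto(s=/sme/jirobit, d=/sme/ta)
·← ok
·→ bind(k=drupomon, v=cuprost)
·← -15
·→ peekin(p=/sme/damo)
·← [truri]
·→ fetch(k=segitra)
·← ToolError: no such key segitra
·→ fetch(k=drupomon)
·← cuprost

Answer: {sme/, sme/damo/, sme/damo/truri=setismo, sme/ta=droka}


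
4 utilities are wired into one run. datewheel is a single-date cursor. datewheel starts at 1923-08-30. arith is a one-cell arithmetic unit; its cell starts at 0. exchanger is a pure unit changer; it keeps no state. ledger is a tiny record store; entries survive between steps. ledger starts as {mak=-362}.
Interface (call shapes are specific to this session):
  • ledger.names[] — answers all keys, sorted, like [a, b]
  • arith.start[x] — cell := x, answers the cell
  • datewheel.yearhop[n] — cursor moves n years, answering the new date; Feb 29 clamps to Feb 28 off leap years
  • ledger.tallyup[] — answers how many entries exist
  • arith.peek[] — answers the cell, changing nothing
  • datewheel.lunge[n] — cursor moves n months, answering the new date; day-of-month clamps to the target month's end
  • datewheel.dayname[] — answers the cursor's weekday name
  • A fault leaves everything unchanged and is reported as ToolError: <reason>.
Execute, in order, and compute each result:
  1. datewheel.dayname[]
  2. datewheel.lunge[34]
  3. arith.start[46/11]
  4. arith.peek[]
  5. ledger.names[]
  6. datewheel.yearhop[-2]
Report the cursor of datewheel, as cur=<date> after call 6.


Answer: cur=1924-06-30

Derivation:
-> datewheel.dayname()
<- Thursday
-> datewheel.lunge(n=34)
<- 1926-06-30
-> arith.start(x=46/11)
<- 46/11
-> arith.peek()
<- 46/11
-> ledger.names()
<- [mak]
-> datewheel.yearhop(n=-2)
<- 1924-06-30


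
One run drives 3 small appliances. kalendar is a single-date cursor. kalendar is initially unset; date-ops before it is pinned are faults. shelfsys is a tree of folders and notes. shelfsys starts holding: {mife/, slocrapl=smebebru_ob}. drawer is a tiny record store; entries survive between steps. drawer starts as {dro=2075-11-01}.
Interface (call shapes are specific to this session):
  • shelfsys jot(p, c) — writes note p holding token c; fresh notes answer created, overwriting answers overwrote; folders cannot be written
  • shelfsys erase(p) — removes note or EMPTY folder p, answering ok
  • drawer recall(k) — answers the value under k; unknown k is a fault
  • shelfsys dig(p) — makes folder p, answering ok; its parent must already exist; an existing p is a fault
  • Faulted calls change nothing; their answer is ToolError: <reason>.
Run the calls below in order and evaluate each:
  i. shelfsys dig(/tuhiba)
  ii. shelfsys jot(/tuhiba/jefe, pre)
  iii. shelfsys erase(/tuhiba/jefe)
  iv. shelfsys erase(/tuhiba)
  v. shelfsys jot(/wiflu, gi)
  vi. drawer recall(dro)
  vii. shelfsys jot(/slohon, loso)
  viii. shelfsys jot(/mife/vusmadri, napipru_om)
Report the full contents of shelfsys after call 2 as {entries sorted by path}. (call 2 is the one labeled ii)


> shelfsys dig p: /tuhiba
:: ok
> shelfsys jot p: /tuhiba/jefe c: pre
:: created
> shelfsys erase p: /tuhiba/jefe
:: ok
> shelfsys erase p: /tuhiba
:: ok
> shelfsys jot p: /wiflu c: gi
:: created
> drawer recall k: dro
:: 2075-11-01
> shelfsys jot p: /slohon c: loso
:: created
> shelfsys jot p: /mife/vusmadri c: napipru_om
:: created

Answer: {mife/, slocrapl=smebebru_ob, tuhiba/, tuhiba/jefe=pre}


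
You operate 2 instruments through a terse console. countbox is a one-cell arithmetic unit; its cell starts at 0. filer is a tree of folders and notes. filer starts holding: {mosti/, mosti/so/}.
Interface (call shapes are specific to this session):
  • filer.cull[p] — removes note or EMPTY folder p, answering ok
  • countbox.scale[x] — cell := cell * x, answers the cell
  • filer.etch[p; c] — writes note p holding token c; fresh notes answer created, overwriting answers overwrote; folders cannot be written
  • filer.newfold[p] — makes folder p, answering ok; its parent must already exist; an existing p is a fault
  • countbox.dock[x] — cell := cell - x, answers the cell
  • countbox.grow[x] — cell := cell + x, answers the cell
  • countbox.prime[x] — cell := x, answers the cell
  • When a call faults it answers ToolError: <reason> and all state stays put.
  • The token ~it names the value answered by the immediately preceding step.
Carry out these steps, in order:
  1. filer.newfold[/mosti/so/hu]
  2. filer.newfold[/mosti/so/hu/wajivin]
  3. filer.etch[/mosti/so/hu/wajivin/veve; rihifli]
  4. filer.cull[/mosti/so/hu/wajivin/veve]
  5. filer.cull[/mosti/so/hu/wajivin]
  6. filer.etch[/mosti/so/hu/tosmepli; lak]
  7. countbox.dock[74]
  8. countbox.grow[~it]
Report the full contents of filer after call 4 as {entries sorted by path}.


Answer: {mosti/, mosti/so/, mosti/so/hu/, mosti/so/hu/wajivin/}

Derivation:
>> filer.newfold(/mosti/so/hu)
<< ok
>> filer.newfold(/mosti/so/hu/wajivin)
<< ok
>> filer.etch(/mosti/so/hu/wajivin/veve, rihifli)
<< created
>> filer.cull(/mosti/so/hu/wajivin/veve)
<< ok
>> filer.cull(/mosti/so/hu/wajivin)
<< ok
>> filer.etch(/mosti/so/hu/tosmepli, lak)
<< created
>> countbox.dock(74)
<< -74
>> countbox.grow(~it)
<< -148


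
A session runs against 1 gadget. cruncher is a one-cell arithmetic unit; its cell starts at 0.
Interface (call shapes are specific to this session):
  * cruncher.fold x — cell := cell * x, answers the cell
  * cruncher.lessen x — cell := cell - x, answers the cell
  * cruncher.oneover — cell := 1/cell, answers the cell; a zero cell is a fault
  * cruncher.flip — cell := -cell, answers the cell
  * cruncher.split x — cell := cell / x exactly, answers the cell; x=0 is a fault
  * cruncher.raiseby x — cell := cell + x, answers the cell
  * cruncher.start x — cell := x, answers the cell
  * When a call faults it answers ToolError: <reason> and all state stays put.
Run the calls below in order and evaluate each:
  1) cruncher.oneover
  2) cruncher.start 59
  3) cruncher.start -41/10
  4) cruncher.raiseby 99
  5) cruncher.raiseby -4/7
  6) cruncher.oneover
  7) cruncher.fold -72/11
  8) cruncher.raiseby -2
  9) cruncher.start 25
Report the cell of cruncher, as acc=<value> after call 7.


Answer: acc=-1680/24211

Derivation:
Do: oneover[]
See: ToolError: reciprocal of zero
Do: start[x: 59]
See: 59
Do: start[x: -41/10]
See: -41/10
Do: raiseby[x: 99]
See: 949/10
Do: raiseby[x: -4/7]
See: 6603/70
Do: oneover[]
See: 70/6603
Do: fold[x: -72/11]
See: -1680/24211
Do: raiseby[x: -2]
See: -50102/24211
Do: start[x: 25]
See: 25


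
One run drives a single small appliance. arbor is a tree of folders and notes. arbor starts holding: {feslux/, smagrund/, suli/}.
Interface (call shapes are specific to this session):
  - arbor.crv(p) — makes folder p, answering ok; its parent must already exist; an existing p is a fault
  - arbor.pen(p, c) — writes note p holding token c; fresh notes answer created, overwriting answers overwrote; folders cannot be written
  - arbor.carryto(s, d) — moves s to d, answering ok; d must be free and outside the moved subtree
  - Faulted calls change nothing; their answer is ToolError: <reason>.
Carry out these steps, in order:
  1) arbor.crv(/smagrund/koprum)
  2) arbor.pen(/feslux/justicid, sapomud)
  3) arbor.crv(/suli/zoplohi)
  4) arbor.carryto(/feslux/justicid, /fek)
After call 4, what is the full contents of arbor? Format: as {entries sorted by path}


Answer: {fek=sapomud, feslux/, smagrund/, smagrund/koprum/, suli/, suli/zoplohi/}

Derivation:
$ crv /smagrund/koprum
  ok
$ pen /feslux/justicid sapomud
  created
$ crv /suli/zoplohi
  ok
$ carryto /feslux/justicid /fek
  ok


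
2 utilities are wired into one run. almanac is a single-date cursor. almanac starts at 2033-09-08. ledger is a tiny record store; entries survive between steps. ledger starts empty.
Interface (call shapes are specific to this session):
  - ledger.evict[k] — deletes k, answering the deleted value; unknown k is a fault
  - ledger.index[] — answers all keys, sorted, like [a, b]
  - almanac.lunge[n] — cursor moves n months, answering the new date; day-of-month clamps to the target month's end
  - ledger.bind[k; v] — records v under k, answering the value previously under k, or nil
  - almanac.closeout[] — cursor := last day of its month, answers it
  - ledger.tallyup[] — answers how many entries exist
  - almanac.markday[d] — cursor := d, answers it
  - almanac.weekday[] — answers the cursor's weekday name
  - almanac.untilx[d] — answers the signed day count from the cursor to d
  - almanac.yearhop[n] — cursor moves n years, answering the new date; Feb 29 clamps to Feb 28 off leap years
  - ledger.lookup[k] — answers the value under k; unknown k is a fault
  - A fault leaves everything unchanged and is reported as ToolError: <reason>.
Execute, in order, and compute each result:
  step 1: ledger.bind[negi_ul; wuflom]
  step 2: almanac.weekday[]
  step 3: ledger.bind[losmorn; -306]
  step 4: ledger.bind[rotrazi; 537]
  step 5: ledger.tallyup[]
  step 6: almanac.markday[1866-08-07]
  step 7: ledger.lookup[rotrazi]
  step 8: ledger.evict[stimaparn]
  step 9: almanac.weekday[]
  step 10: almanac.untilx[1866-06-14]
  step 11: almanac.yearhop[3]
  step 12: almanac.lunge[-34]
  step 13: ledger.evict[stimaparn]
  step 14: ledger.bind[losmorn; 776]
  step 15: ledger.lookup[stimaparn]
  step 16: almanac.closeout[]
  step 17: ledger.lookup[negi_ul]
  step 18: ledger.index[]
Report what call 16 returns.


·→ ledger.bind(k→negi_ul, v→wuflom)
·← nil
·→ almanac.weekday()
·← Thursday
·→ ledger.bind(k→losmorn, v→-306)
·← nil
·→ ledger.bind(k→rotrazi, v→537)
·← nil
·→ ledger.tallyup()
·← 3
·→ almanac.markday(d→1866-08-07)
·← 1866-08-07
·→ ledger.lookup(k→rotrazi)
·← 537
·→ ledger.evict(k→stimaparn)
·← ToolError: no such key stimaparn
·→ almanac.weekday()
·← Tuesday
·→ almanac.untilx(d→1866-06-14)
·← -54
·→ almanac.yearhop(n→3)
·← 1869-08-07
·→ almanac.lunge(n→-34)
·← 1866-10-07
·→ ledger.evict(k→stimaparn)
·← ToolError: no such key stimaparn
·→ ledger.bind(k→losmorn, v→776)
·← -306
·→ ledger.lookup(k→stimaparn)
·← ToolError: no such key stimaparn
·→ almanac.closeout()
·← 1866-10-31
·→ ledger.lookup(k→negi_ul)
·← wuflom
·→ ledger.index()
·← [losmorn, negi_ul, rotrazi]

Answer: 1866-10-31


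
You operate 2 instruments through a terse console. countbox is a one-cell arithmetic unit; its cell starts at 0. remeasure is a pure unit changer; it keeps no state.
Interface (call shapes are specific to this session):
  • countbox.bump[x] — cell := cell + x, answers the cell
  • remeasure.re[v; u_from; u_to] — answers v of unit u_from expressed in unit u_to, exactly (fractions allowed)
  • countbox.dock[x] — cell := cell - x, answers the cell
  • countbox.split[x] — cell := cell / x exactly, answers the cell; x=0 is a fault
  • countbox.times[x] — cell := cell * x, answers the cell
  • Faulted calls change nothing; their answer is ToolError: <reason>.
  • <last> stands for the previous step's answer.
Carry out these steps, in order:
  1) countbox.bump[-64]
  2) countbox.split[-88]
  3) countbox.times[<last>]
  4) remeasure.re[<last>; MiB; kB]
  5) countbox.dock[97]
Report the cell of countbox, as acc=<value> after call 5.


Answer: acc=-11673/121

Derivation:
Then bump on -64, and observe -64.
Next I call split on -88, and observe 8/11.
Then times on <last>, which returns 64/121.
Invoking re on <last>, MiB, kB, and observe 8388608/15125.
Next I call dock on 97, and see -11673/121.


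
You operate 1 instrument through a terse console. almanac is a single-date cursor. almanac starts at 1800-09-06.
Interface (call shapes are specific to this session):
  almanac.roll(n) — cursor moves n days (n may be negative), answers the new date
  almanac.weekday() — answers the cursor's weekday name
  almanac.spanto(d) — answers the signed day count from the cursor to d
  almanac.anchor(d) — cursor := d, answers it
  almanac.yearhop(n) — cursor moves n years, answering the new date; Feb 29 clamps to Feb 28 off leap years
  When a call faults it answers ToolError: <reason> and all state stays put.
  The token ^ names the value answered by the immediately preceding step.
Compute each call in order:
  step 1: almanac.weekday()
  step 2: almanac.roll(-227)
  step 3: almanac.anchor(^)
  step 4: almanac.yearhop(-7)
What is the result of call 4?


// 1. almanac.weekday() => Saturday
// 2. almanac.roll(n=-227) => 1800-01-22
// 3. almanac.anchor(d=^) => 1800-01-22
// 4. almanac.yearhop(n=-7) => 1793-01-22

Answer: 1793-01-22


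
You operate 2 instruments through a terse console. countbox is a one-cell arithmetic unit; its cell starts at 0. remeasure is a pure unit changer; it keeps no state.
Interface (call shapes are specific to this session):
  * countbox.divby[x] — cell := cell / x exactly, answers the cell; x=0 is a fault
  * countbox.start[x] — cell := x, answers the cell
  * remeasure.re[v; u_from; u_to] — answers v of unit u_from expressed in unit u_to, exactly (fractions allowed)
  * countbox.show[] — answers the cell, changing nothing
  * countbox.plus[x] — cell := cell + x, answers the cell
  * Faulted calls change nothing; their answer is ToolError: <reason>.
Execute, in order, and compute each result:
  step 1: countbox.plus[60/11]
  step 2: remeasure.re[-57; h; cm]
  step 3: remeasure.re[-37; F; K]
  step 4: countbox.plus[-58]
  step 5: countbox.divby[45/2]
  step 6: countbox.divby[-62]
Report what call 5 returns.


>>> countbox.plus x→60/11
[out] 60/11
>>> remeasure.re v→-57 u_from→h u_to→cm
[out] ToolError: incompatible units
>>> remeasure.re v→-37 u_from→F u_to→K
[out] 14089/60
>>> countbox.plus x→-58
[out] -578/11
>>> countbox.divby x→45/2
[out] -1156/495
>>> countbox.divby x→-62
[out] 578/15345

Answer: -1156/495


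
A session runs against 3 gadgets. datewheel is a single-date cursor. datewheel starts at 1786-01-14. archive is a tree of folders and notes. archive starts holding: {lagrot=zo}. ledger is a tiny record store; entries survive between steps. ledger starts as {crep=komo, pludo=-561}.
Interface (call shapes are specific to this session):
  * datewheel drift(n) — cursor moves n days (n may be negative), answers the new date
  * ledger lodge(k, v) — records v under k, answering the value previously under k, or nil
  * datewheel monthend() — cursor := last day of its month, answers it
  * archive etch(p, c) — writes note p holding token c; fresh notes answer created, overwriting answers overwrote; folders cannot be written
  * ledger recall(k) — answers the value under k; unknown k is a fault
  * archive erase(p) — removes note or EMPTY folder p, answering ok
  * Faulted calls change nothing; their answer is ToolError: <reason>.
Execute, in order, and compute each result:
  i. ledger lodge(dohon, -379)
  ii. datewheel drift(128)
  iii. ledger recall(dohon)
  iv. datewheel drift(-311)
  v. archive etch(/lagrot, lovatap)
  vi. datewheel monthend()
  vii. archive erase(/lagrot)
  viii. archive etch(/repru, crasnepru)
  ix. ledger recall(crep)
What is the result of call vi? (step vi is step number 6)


Answer: 1785-07-31

Derivation:
[in] ledger lodge k='dohon' v='-379'
[out] nil
[in] datewheel drift n='128'
[out] 1786-05-22
[in] ledger recall k='dohon'
[out] -379
[in] datewheel drift n='-311'
[out] 1785-07-15
[in] archive etch p='/lagrot' c='lovatap'
[out] overwrote
[in] datewheel monthend
[out] 1785-07-31
[in] archive erase p='/lagrot'
[out] ok
[in] archive etch p='/repru' c='crasnepru'
[out] created
[in] ledger recall k='crep'
[out] komo
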